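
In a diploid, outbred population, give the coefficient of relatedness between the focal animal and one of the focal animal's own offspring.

Each parent–offspring link contributes a factor of 1/2, and independent paths through distinct common ancestors add.
One parent–offspring link: r = (1/2)^1 = 1/2.

0.5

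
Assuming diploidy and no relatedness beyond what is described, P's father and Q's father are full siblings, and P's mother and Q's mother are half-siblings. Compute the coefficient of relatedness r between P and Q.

0.1875

Wright's path rule: contributions from independent ancestry routes add.
P and Q are related in two ways: first cousins through their fathers (r = 1/8) and half first cousins through their mothers (r = 1/16).
r = 1/8 + 1/16 = 3/16 = 0.1875.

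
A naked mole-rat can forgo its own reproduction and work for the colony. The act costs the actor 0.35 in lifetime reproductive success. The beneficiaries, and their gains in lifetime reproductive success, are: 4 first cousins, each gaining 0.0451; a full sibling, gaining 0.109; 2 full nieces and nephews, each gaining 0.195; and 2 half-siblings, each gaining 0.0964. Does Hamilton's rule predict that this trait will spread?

Hamilton's rule: the trait is favored when the sum of r·B over every recipient exceeds the actor's cost C.
r to a first cousin = 1/8 (first cousins share one grandparent pair — two paths of length 4: r = 2·(1/2)^4 = 1/8).
r to a full sibling = 0.5 (full sibs share both parents — two paths of length 2: r = 2·(1/2)^2 = 1/2).
r to a full niece or nephew = 1/4 (full aunt/uncle↔niece/nephew: two paths of length 3 through the shared grandparent pair: r = 2·(1/2)^3 = 1/4).
r to a half-sibling = 1/4 (half-sibs share one parent — one path of length 2: r = (1/2)^2 = 1/4).
Summing one r·B term per recipient: 4·0.125·0.0451 + 1·0.5·0.109 + 2·0.25·0.195 + 2·0.25·0.0964 = 0.22275.
0.22275 < 0.35: the indirect benefit is less than the cost.

No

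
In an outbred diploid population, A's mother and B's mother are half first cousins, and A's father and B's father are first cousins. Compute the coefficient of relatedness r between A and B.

0.046875

Wright's path rule: contributions from independent ancestry routes add.
A and B are related in two ways: half second cousins through their mothers (r = 1/64) and second cousins through their fathers (r = 1/32).
r = 1/64 + 1/32 = 0.046875.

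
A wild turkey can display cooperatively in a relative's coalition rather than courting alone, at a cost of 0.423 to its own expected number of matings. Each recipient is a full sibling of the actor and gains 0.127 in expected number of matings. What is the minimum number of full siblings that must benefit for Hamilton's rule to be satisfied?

7

r to a full sibling = 1/2 (full sibs share both parents — two paths of length 2: r = 2·(1/2)^2 = 1/2).
Hamilton's rule: n·r·B > C  ⇒  n > C/(r·B) = 0.423/(0.5·0.127) = 6.661.
The smallest integer exceeding 6.661 is 7.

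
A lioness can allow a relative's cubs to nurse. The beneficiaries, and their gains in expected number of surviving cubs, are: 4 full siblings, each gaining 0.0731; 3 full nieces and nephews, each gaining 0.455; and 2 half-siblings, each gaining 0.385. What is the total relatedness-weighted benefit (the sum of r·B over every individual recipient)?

r to a full sibling = 1/2 (full sibs share both parents — two paths of length 2: r = 2·(1/2)^2 = 1/2).
r to a full niece or nephew = 0.25 (full aunt/uncle↔niece/nephew: two paths of length 3 through the shared grandparent pair: r = 2·(1/2)^3 = 1/4).
r to a half-sibling = 0.25 (half-sibs share one parent — one path of length 2: r = (1/2)^2 = 1/4).
Summing one r·B term per recipient: 4·0.5·0.0731 + 3·0.25·0.455 + 2·0.25·0.385 = 0.67995.

0.67995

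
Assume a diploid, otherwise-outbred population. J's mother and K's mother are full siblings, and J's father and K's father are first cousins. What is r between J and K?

0.15625

Relatedness sums over independent paths through distinct common ancestors.
J and K are related in two ways: first cousins through their mothers (r = 1/8) and second cousins through their fathers (r = 1/32).
r = 1/8 + 1/32 = 5/32 = 0.15625.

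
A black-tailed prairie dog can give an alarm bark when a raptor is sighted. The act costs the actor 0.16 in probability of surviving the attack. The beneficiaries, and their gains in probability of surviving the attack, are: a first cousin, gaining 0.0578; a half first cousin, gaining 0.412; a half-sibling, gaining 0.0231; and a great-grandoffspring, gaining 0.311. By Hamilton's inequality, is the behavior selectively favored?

No

Hamilton's rule: the trait is favored when the sum of r·B over every recipient exceeds the actor's cost C.
r to a first cousin = 1/8 (first cousins share one grandparent pair — two paths of length 4: r = 2·(1/2)^4 = 1/8).
r to a half first cousin = 1/16 (half first cousins share one grandparent — one path of length 4: r = (1/2)^4 = 1/16).
r to a half-sibling = 0.25 (half-sibs share one parent — one path of length 2: r = (1/2)^2 = 1/4).
r to a great-grandoffspring = 1/8 (three parent–offspring links: r = (1/2)^3 = 1/8).
Summing one r·B term per recipient: 1·0.125·0.0578 + 1·0.0625·0.412 + 1·0.25·0.0231 + 1·0.125·0.311 = 0.077625.
0.077625 < 0.16: the indirect benefit is less than the cost.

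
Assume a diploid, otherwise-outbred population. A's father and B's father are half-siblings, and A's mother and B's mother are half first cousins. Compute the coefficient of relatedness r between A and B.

0.078125

Independent pedigree routes through distinct common ancestors add.
A and B are related in two ways: half first cousins through their fathers (r = 1/16) and half second cousins through their mothers (r = 1/64).
r = 1/16 + 1/64 = 5/64 = 0.078125.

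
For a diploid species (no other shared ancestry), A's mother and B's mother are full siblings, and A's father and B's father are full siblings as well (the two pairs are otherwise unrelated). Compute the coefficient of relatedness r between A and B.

With two independent routes of shared ancestry, r is the sum of the two contributions.
A and B are related in two ways: first cousins through their mothers (r = 1/8) and first cousins through their fathers (r = 1/8) — i.e. double first cousins.
r = 1/8 + 1/8 = 1/4 = 0.25.

0.25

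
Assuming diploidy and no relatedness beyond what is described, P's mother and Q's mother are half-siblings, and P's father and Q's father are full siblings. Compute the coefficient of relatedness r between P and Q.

Relatedness sums over independent paths through distinct common ancestors.
P and Q are related in two ways: half first cousins through their mothers (r = 1/16) and first cousins through their fathers (r = 1/8).
r = 1/16 + 1/8 = 3/16 = 0.1875.

0.1875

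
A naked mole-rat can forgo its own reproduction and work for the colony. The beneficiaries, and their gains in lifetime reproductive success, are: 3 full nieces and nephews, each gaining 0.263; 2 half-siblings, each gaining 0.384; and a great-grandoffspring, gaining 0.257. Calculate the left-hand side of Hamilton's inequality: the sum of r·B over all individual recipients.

0.421375

r to a full niece or nephew = 0.25 (full aunt/uncle↔niece/nephew: two paths of length 3 through the shared grandparent pair: r = 2·(1/2)^3 = 1/4).
r to a half-sibling = 0.25 (half-sibs share one parent — one path of length 2: r = (1/2)^2 = 1/4).
r to a great-grandoffspring = 1/8 (three parent–offspring links: r = (1/2)^3 = 1/8).
Summing one r·B term per recipient: 3·0.25·0.263 + 2·0.25·0.384 + 1·0.125·0.257 = 0.421375.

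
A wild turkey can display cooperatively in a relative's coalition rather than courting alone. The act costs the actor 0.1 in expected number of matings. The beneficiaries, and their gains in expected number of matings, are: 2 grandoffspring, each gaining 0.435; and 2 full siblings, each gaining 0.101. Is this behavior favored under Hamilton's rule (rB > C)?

Hamilton's rule: the trait is favored when the sum of r·B over every recipient exceeds the actor's cost C.
r to a grandoffspring = 0.25 (two parent–offspring links: r = (1/2)^2 = 1/4).
r to a full sibling = 0.5 (full sibs share both parents — two paths of length 2: r = 2·(1/2)^2 = 1/2).
Summing one r·B term per recipient: 2·0.25·0.435 + 2·0.5·0.101 = 0.3185.
0.3185 > 0.1: the indirect benefit exceeds the cost.

Yes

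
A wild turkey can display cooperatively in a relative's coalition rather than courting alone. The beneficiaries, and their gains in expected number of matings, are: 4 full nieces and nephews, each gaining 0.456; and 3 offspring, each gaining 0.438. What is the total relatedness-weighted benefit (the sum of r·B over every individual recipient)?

r to a full niece or nephew = 1/4 (full aunt/uncle↔niece/nephew: two paths of length 3 through the shared grandparent pair: r = 2·(1/2)^3 = 1/4).
r to an offspring = 1/2 (one parent–offspring link: r = (1/2)^1 = 1/2).
Summing one r·B term per recipient: 4·0.25·0.456 + 3·0.5·0.438 = 1.113.

1.113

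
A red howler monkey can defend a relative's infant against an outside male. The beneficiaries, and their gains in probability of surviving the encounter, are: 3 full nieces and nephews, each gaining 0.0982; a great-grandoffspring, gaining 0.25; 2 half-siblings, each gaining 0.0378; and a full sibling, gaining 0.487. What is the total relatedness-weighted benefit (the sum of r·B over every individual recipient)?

r to a full niece or nephew = 1/4 (full aunt/uncle↔niece/nephew: two paths of length 3 through the shared grandparent pair: r = 2·(1/2)^3 = 1/4).
r to a great-grandoffspring = 0.125 (three parent–offspring links: r = (1/2)^3 = 1/8).
r to a half-sibling = 0.25 (half-sibs share one parent — one path of length 2: r = (1/2)^2 = 1/4).
r to a full sibling = 1/2 (full sibs share both parents — two paths of length 2: r = 2·(1/2)^2 = 1/2).
Summing one r·B term per recipient: 3·0.25·0.0982 + 1·0.125·0.25 + 2·0.25·0.0378 + 1·0.5·0.487 = 0.3673.

0.3673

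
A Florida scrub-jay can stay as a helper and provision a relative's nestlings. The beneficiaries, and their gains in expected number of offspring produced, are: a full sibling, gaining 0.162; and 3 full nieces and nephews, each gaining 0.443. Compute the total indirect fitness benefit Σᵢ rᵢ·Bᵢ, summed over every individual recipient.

0.41325

r to a full sibling = 0.5 (full sibs share both parents — two paths of length 2: r = 2·(1/2)^2 = 1/2).
r to a full niece or nephew = 0.25 (full aunt/uncle↔niece/nephew: two paths of length 3 through the shared grandparent pair: r = 2·(1/2)^3 = 1/4).
Summing one r·B term per recipient: 1·0.5·0.162 + 3·0.25·0.443 = 0.41325.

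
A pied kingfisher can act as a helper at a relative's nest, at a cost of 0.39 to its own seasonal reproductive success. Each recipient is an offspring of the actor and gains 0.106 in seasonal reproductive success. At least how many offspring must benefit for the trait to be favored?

8

r to an offspring = 1/2 (one parent–offspring link: r = (1/2)^1 = 1/2).
Hamilton's rule: n·r·B > C  ⇒  n > C/(r·B) = 0.39/(0.5·0.106) = 7.358.
The smallest integer exceeding 7.358 is 8.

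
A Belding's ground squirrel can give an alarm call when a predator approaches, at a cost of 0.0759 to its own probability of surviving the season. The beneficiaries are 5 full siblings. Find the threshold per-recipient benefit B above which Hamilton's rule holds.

r to a full sibling = 1/2 (full sibs share both parents — two paths of length 2: r = 2·(1/2)^2 = 1/2).
Hamilton's rule with n recipients of equal r: n·r·B > C, so B > C/(n·r) = 0.0759/(5·0.5) = 0.0304.

0.0304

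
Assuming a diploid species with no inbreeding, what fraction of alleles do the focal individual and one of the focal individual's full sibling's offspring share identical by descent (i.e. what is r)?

Each parent–offspring link contributes a factor of 1/2, and independent paths through distinct common ancestors add.
Full aunt/uncle↔niece/nephew: two paths of length 3 through the shared grandparent pair: r = 2·(1/2)^3 = 1/4.

0.25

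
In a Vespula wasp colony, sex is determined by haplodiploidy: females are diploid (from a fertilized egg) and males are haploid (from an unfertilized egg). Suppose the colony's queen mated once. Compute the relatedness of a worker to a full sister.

Haplodiploid full sisters inherit their father's entire haploid genome identically (contributing 1/2) and on average half of their mother's contribution (1/2 · 1/2 = 1/4); r = 1/2 + 1/4 = 3/4.

0.75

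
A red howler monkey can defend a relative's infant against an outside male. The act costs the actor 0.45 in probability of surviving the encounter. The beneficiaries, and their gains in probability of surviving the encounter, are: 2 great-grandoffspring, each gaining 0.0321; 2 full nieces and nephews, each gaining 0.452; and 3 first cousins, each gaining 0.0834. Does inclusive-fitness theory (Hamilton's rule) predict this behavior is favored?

No

Hamilton's rule: the trait is favored when the sum of r·B over every recipient exceeds the actor's cost C.
r to a great-grandoffspring = 0.125 (three parent–offspring links: r = (1/2)^3 = 1/8).
r to a full niece or nephew = 1/4 (full aunt/uncle↔niece/nephew: two paths of length 3 through the shared grandparent pair: r = 2·(1/2)^3 = 1/4).
r to a first cousin = 0.125 (first cousins share one grandparent pair — two paths of length 4: r = 2·(1/2)^4 = 1/8).
Summing one r·B term per recipient: 2·0.125·0.0321 + 2·0.25·0.452 + 3·0.125·0.0834 = 0.2653.
0.2653 < 0.45: the indirect benefit is less than the cost.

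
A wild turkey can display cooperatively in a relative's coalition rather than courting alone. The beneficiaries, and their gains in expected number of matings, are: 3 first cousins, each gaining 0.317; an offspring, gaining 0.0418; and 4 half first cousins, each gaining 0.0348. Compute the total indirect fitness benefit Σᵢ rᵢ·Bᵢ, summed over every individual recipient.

0.148475

r to a first cousin = 1/8 (first cousins share one grandparent pair — two paths of length 4: r = 2·(1/2)^4 = 1/8).
r to an offspring = 1/2 (one parent–offspring link: r = (1/2)^1 = 1/2).
r to a half first cousin = 0.0625 (half first cousins share one grandparent — one path of length 4: r = (1/2)^4 = 1/16).
Summing one r·B term per recipient: 3·0.125·0.317 + 1·0.5·0.0418 + 4·0.0625·0.0348 = 0.148475.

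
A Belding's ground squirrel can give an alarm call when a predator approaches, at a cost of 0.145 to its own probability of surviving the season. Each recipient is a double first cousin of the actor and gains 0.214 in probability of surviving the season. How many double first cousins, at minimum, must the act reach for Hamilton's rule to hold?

r to a double first cousin = 0.25 (double first cousins share both grandparent pairs — four paths of length 4: r = 4·(1/2)^4 = 1/4).
Hamilton's rule: n·r·B > C  ⇒  n > C/(r·B) = 0.145/(0.25·0.214) = 2.71.
The smallest integer exceeding 2.71 is 3.

3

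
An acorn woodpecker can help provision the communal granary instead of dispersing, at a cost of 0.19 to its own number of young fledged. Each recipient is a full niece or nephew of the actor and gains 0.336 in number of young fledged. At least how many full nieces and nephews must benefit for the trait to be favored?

r to a full niece or nephew = 0.25 (full aunt/uncle↔niece/nephew: two paths of length 3 through the shared grandparent pair: r = 2·(1/2)^3 = 1/4).
Hamilton's rule: n·r·B > C  ⇒  n > C/(r·B) = 0.19/(0.25·0.336) = 2.262.
The smallest integer exceeding 2.262 is 3.

3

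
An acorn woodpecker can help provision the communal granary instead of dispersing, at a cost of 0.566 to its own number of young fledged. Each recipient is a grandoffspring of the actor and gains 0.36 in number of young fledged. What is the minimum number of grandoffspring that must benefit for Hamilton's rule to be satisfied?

r to a grandoffspring = 1/4 (two parent–offspring links: r = (1/2)^2 = 1/4).
Hamilton's rule: n·r·B > C  ⇒  n > C/(r·B) = 0.566/(0.25·0.36) = 6.289.
The smallest integer exceeding 6.289 is 7.

7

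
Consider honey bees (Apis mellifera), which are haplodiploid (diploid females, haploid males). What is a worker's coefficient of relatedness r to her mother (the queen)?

One meiotic link between diploid queen and diploid daughter: r = 1/2.

0.5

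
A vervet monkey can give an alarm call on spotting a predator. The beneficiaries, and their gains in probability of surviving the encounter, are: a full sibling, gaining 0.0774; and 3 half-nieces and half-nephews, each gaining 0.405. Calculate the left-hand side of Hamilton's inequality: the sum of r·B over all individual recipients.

r to a full sibling = 0.5 (full sibs share both parents — two paths of length 2: r = 2·(1/2)^2 = 1/2).
r to a half-niece or half-nephew = 0.125 (half-aunt/uncle↔niece/nephew: one path of length 3: r = (1/2)^3 = 1/8).
Summing one r·B term per recipient: 1·0.5·0.0774 + 3·0.125·0.405 = 0.190575.

0.190575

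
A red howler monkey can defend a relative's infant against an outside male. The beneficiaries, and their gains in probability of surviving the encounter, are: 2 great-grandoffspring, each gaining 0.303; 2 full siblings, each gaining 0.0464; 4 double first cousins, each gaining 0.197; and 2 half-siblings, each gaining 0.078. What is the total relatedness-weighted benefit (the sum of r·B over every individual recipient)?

r to a great-grandoffspring = 1/8 (three parent–offspring links: r = (1/2)^3 = 1/8).
r to a full sibling = 0.5 (full sibs share both parents — two paths of length 2: r = 2·(1/2)^2 = 1/2).
r to a double first cousin = 1/4 (double first cousins share both grandparent pairs — four paths of length 4: r = 4·(1/2)^4 = 1/4).
r to a half-sibling = 0.25 (half-sibs share one parent — one path of length 2: r = (1/2)^2 = 1/4).
Summing one r·B term per recipient: 2·0.125·0.303 + 2·0.5·0.0464 + 4·0.25·0.197 + 2·0.25·0.078 = 0.35815.

0.35815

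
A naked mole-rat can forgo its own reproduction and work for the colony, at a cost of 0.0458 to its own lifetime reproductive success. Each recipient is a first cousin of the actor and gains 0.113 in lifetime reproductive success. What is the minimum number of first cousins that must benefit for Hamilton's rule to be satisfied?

4

r to a first cousin = 0.125 (first cousins share one grandparent pair — two paths of length 4: r = 2·(1/2)^4 = 1/8).
Hamilton's rule: n·r·B > C  ⇒  n > C/(r·B) = 0.0458/(0.125·0.113) = 3.242.
The smallest integer exceeding 3.242 is 4.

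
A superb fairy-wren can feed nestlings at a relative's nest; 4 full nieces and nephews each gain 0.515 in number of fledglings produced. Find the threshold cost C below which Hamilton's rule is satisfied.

r to a full niece or nephew = 1/4 (full aunt/uncle↔niece/nephew: two paths of length 3 through the shared grandparent pair: r = 2·(1/2)^3 = 1/4).
Hamilton's rule: n·r·B > C, so the trait is favored while C < n·r·B = 4·0.25·0.515 = 0.515.

0.515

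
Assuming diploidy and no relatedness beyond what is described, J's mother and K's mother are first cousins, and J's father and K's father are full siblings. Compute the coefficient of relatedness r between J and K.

0.15625

With two independent routes of shared ancestry, r is the sum of the two contributions.
J and K are related in two ways: second cousins through their mothers (r = 1/32) and first cousins through their fathers (r = 1/8).
r = 1/32 + 1/8 = 0.15625.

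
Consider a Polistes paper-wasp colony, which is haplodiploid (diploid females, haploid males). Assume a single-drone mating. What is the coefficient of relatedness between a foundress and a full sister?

Haplodiploid full sisters inherit their father's entire haploid genome identically (contributing 1/2) and on average half of their mother's contribution (1/2 · 1/2 = 1/4); r = 1/2 + 1/4 = 3/4.

0.75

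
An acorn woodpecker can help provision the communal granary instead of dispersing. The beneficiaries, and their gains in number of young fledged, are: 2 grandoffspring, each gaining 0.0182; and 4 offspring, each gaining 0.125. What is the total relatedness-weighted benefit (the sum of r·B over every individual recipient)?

0.2591

r to a grandoffspring = 0.25 (two parent–offspring links: r = (1/2)^2 = 1/4).
r to an offspring = 0.5 (one parent–offspring link: r = (1/2)^1 = 1/2).
Summing one r·B term per recipient: 2·0.25·0.0182 + 4·0.5·0.125 = 0.2591.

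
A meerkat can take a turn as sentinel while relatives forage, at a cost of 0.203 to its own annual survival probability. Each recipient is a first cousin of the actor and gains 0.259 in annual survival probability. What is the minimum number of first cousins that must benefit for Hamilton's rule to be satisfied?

7

r to a first cousin = 0.125 (first cousins share one grandparent pair — two paths of length 4: r = 2·(1/2)^4 = 1/8).
Hamilton's rule: n·r·B > C  ⇒  n > C/(r·B) = 0.203/(0.125·0.259) = 6.27.
The smallest integer exceeding 6.27 is 7.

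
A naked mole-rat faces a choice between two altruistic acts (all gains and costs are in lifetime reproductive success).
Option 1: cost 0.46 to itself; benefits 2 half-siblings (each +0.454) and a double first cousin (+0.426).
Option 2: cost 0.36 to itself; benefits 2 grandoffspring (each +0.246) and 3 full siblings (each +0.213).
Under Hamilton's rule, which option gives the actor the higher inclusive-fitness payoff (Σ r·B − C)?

Option 1: r to a half-sibling = 0.25.
Option 1: r to a double first cousin = 0.25.
Option 1: Σ r·B − C = (2·0.25·0.454 + 1·0.25·0.426) − 0.46 = -0.1265.
Option 2: r to a grandoffspring = 0.25.
Option 2: r to a full sibling = 0.5.
Option 2: Σ r·B − C = (2·0.25·0.246 + 3·0.5·0.213) − 0.36 = 0.0825.
Option 2 has the higher net inclusive-fitness payoff.

Option 2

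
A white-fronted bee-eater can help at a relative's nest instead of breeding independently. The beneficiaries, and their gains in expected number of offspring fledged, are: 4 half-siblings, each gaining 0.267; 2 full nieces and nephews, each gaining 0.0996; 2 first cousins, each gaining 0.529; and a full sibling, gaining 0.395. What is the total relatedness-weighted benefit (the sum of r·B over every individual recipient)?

0.64655

r to a half-sibling = 1/4 (half-sibs share one parent — one path of length 2: r = (1/2)^2 = 1/4).
r to a full niece or nephew = 0.25 (full aunt/uncle↔niece/nephew: two paths of length 3 through the shared grandparent pair: r = 2·(1/2)^3 = 1/4).
r to a first cousin = 1/8 (first cousins share one grandparent pair — two paths of length 4: r = 2·(1/2)^4 = 1/8).
r to a full sibling = 0.5 (full sibs share both parents — two paths of length 2: r = 2·(1/2)^2 = 1/2).
Summing one r·B term per recipient: 4·0.25·0.267 + 2·0.25·0.0996 + 2·0.125·0.529 + 1·0.5·0.395 = 0.64655.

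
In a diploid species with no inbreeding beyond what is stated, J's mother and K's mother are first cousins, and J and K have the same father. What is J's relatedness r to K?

0.28125

Independent pedigree routes through distinct common ancestors add.
J and K are related in two ways: second cousins through their mothers (r = 1/32) and half-sibs through their shared father (r = 1/4).
r = 1/32 + 1/4 = 9/32 = 0.28125.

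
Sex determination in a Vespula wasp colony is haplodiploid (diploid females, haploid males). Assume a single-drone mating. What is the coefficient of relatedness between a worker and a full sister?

Haplodiploid full sisters inherit their father's entire haploid genome identically (contributing 1/2) and on average half of their mother's contribution (1/2 · 1/2 = 1/4); r = 1/2 + 1/4 = 3/4.

0.75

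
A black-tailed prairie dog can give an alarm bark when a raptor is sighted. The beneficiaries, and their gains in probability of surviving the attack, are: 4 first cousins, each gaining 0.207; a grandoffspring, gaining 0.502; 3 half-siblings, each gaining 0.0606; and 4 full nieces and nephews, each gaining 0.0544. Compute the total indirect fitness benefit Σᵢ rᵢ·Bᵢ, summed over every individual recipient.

0.32885

r to a first cousin = 0.125 (first cousins share one grandparent pair — two paths of length 4: r = 2·(1/2)^4 = 1/8).
r to a grandoffspring = 0.25 (two parent–offspring links: r = (1/2)^2 = 1/4).
r to a half-sibling = 0.25 (half-sibs share one parent — one path of length 2: r = (1/2)^2 = 1/4).
r to a full niece or nephew = 0.25 (full aunt/uncle↔niece/nephew: two paths of length 3 through the shared grandparent pair: r = 2·(1/2)^3 = 1/4).
Summing one r·B term per recipient: 4·0.125·0.207 + 1·0.25·0.502 + 3·0.25·0.0606 + 4·0.25·0.0544 = 0.32885.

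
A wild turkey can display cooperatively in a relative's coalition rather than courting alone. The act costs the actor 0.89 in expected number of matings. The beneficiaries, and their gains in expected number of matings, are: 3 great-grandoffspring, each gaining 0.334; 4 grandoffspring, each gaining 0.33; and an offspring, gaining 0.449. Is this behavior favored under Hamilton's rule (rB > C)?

Hamilton's rule: the trait is favored when the sum of r·B over every recipient exceeds the actor's cost C.
r to a great-grandoffspring = 1/8 (three parent–offspring links: r = (1/2)^3 = 1/8).
r to a grandoffspring = 1/4 (two parent–offspring links: r = (1/2)^2 = 1/4).
r to an offspring = 1/2 (one parent–offspring link: r = (1/2)^1 = 1/2).
Summing one r·B term per recipient: 3·0.125·0.334 + 4·0.25·0.33 + 1·0.5·0.449 = 0.67975.
0.67975 < 0.89: the indirect benefit is less than the cost.

No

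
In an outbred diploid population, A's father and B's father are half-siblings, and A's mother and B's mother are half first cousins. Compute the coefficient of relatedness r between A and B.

0.078125

Independent pedigree routes through distinct common ancestors add.
A and B are related in two ways: half first cousins through their fathers (r = 1/16) and half second cousins through their mothers (r = 1/64).
r = 1/16 + 1/64 = 0.078125.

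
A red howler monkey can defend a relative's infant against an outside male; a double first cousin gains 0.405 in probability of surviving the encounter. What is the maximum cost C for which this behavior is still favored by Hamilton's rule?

0.10125

r to a double first cousin = 0.25 (double first cousins share both grandparent pairs — four paths of length 4: r = 4·(1/2)^4 = 1/4).
Hamilton's rule: n·r·B > C, so the trait is favored while C < n·r·B = 1·0.25·0.405 = 0.10125.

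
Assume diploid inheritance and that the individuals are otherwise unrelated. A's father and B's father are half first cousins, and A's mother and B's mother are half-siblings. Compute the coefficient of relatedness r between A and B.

Wright's path rule: contributions from independent ancestry routes add.
A and B are related in two ways: half second cousins through their fathers (r = 1/64) and half first cousins through their mothers (r = 1/16).
r = 1/64 + 1/16 = 5/64 = 0.078125.

0.078125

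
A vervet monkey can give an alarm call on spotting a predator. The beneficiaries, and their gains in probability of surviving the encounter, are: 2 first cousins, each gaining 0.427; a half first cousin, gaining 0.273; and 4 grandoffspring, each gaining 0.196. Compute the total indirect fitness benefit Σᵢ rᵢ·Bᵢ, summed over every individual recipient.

0.3198125

r to a first cousin = 0.125 (first cousins share one grandparent pair — two paths of length 4: r = 2·(1/2)^4 = 1/8).
r to a half first cousin = 0.0625 (half first cousins share one grandparent — one path of length 4: r = (1/2)^4 = 1/16).
r to a grandoffspring = 0.25 (two parent–offspring links: r = (1/2)^2 = 1/4).
Summing one r·B term per recipient: 2·0.125·0.427 + 1·0.0625·0.273 + 4·0.25·0.196 = 0.3198125.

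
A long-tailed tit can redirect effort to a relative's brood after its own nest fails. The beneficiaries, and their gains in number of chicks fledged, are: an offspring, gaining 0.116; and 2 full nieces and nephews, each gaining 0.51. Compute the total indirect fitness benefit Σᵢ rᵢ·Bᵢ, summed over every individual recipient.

r to an offspring = 1/2 (one parent–offspring link: r = (1/2)^1 = 1/2).
r to a full niece or nephew = 0.25 (full aunt/uncle↔niece/nephew: two paths of length 3 through the shared grandparent pair: r = 2·(1/2)^3 = 1/4).
Summing one r·B term per recipient: 1·0.5·0.116 + 2·0.25·0.51 = 0.313.

0.313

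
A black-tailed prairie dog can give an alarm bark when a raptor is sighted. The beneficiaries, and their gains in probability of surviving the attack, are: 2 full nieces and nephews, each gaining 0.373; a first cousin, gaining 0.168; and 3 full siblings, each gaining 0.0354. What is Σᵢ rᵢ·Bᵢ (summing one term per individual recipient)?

r to a full niece or nephew = 1/4 (full aunt/uncle↔niece/nephew: two paths of length 3 through the shared grandparent pair: r = 2·(1/2)^3 = 1/4).
r to a first cousin = 1/8 (first cousins share one grandparent pair — two paths of length 4: r = 2·(1/2)^4 = 1/8).
r to a full sibling = 0.5 (full sibs share both parents — two paths of length 2: r = 2·(1/2)^2 = 1/2).
Summing one r·B term per recipient: 2·0.25·0.373 + 1·0.125·0.168 + 3·0.5·0.0354 = 0.2606.

0.2606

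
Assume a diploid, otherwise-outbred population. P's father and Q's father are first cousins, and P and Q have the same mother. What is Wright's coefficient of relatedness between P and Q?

0.28125

Relatedness sums over independent paths through distinct common ancestors.
P and Q are related in two ways: second cousins through their fathers (r = 1/32) and half-sibs through their shared mother (r = 1/4).
r = 1/32 + 1/4 = 0.28125.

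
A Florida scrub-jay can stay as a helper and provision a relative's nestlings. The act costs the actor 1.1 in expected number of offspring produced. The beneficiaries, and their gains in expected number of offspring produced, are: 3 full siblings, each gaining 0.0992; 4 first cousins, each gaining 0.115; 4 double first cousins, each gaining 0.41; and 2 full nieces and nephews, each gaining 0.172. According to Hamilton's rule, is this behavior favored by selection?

Hamilton's rule: the trait is favored when the sum of r·B over every recipient exceeds the actor's cost C.
r to a full sibling = 1/2 (full sibs share both parents — two paths of length 2: r = 2·(1/2)^2 = 1/2).
r to a first cousin = 0.125 (first cousins share one grandparent pair — two paths of length 4: r = 2·(1/2)^4 = 1/8).
r to a double first cousin = 0.25 (double first cousins share both grandparent pairs — four paths of length 4: r = 4·(1/2)^4 = 1/4).
r to a full niece or nephew = 1/4 (full aunt/uncle↔niece/nephew: two paths of length 3 through the shared grandparent pair: r = 2·(1/2)^3 = 1/4).
Summing one r·B term per recipient: 3·0.5·0.0992 + 4·0.125·0.115 + 4·0.25·0.41 + 2·0.25·0.172 = 0.7023.
0.7023 < 1.1: the indirect benefit is less than the cost.

No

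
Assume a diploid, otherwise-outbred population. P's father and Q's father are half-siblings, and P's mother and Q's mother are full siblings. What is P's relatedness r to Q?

0.1875

With two independent routes of shared ancestry, r is the sum of the two contributions.
P and Q are related in two ways: half first cousins through their fathers (r = 1/16) and first cousins through their mothers (r = 1/8).
r = 1/16 + 1/8 = 3/16 = 0.1875.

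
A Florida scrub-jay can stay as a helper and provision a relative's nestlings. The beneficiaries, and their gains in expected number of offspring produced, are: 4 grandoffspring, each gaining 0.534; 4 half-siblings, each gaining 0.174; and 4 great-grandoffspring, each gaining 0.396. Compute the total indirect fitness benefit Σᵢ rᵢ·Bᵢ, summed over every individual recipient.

r to a grandoffspring = 0.25 (two parent–offspring links: r = (1/2)^2 = 1/4).
r to a half-sibling = 0.25 (half-sibs share one parent — one path of length 2: r = (1/2)^2 = 1/4).
r to a great-grandoffspring = 0.125 (three parent–offspring links: r = (1/2)^3 = 1/8).
Summing one r·B term per recipient: 4·0.25·0.534 + 4·0.25·0.174 + 4·0.125·0.396 = 0.906.

0.906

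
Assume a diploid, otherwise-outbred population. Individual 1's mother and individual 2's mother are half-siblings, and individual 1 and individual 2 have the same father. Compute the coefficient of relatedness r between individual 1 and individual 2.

0.3125

Wright's path rule: contributions from independent ancestry routes add.
Individual 1 and individual 2 are related in two ways: half first cousins through their mothers (r = 1/16) and half-sibs through their shared father (r = 1/4).
r = 1/16 + 1/4 = 0.3125.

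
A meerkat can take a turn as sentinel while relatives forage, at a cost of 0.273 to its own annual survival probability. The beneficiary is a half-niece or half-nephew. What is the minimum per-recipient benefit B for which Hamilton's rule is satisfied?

r to a half-niece or half-nephew = 1/8 (half-aunt/uncle↔niece/nephew: one path of length 3: r = (1/2)^3 = 1/8).
Hamilton's rule with n recipients of equal r: n·r·B > C, so B > C/(n·r) = 0.273/(1·0.125) = 2.184.

2.184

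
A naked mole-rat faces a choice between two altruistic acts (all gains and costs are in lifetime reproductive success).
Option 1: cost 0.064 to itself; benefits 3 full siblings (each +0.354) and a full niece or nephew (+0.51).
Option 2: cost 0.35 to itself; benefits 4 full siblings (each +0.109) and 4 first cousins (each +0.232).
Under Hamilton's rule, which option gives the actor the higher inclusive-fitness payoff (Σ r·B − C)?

Option 1: r to a full sibling = 0.5.
Option 1: r to a full niece or nephew = 0.25.
Option 1: Σ r·B − C = (3·0.5·0.354 + 1·0.25·0.51) − 0.064 = 0.5945.
Option 2: r to a full sibling = 0.5.
Option 2: r to a first cousin = 0.125.
Option 2: Σ r·B − C = (4·0.5·0.109 + 4·0.125·0.232) − 0.35 = -0.016.
Option 1 has the higher net inclusive-fitness payoff.

Option 1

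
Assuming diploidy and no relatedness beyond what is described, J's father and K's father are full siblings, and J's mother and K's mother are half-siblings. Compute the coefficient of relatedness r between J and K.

0.1875

Relatedness sums over independent paths through distinct common ancestors.
J and K are related in two ways: first cousins through their fathers (r = 1/8) and half first cousins through their mothers (r = 1/16).
r = 1/8 + 1/16 = 0.1875.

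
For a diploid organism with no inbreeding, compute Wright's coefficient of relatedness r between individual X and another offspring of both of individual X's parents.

0.5

Each parent–offspring link contributes a factor of 1/2, and independent paths through distinct common ancestors add.
Full sibs share both parents — two paths of length 2: r = 2·(1/2)^2 = 1/2.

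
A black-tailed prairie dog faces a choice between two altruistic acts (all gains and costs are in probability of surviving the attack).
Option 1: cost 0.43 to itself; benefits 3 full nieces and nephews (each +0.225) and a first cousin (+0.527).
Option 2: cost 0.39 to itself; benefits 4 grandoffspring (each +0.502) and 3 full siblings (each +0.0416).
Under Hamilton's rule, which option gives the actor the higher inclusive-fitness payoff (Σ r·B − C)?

Option 1: r to a full niece or nephew = 0.25.
Option 1: r to a first cousin = 0.125.
Option 1: Σ r·B − C = (3·0.25·0.225 + 1·0.125·0.527) − 0.43 = -0.195375.
Option 2: r to a grandoffspring = 0.25.
Option 2: r to a full sibling = 0.5.
Option 2: Σ r·B − C = (4·0.25·0.502 + 3·0.5·0.0416) − 0.39 = 0.1744.
Option 2 has the higher net inclusive-fitness payoff.

Option 2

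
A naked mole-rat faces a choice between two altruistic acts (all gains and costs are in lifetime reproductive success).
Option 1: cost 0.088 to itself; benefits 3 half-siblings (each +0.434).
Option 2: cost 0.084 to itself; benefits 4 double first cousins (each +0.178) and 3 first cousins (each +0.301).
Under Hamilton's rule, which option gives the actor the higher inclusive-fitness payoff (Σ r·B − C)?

Option 1: r to a half-sibling = 0.25.
Option 1: Σ r·B − C = (3·0.25·0.434) − 0.088 = 0.2375.
Option 2: r to a double first cousin = 0.25.
Option 2: r to a first cousin = 0.125.
Option 2: Σ r·B − C = (4·0.25·0.178 + 3·0.125·0.301) − 0.084 = 0.206875.
Option 1 has the higher net inclusive-fitness payoff.

Option 1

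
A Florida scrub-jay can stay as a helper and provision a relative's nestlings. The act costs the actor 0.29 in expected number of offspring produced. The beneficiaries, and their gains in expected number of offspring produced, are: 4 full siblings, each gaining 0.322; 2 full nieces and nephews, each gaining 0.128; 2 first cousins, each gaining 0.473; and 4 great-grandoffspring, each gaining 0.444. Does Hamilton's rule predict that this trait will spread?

Hamilton's rule: the trait is favored when the sum of r·B over every recipient exceeds the actor's cost C.
r to a full sibling = 0.5 (full sibs share both parents — two paths of length 2: r = 2·(1/2)^2 = 1/2).
r to a full niece or nephew = 0.25 (full aunt/uncle↔niece/nephew: two paths of length 3 through the shared grandparent pair: r = 2·(1/2)^3 = 1/4).
r to a first cousin = 1/8 (first cousins share one grandparent pair — two paths of length 4: r = 2·(1/2)^4 = 1/8).
r to a great-grandoffspring = 0.125 (three parent–offspring links: r = (1/2)^3 = 1/8).
Summing one r·B term per recipient: 4·0.5·0.322 + 2·0.25·0.128 + 2·0.125·0.473 + 4·0.125·0.444 = 1.04825.
1.04825 > 0.29: the indirect benefit exceeds the cost.

Yes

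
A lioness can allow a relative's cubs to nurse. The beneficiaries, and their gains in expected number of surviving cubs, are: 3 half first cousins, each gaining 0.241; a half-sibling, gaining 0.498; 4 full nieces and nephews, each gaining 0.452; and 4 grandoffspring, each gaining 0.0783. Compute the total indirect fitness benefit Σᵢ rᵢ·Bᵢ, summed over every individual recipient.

0.6999875

r to a half first cousin = 0.0625 (half first cousins share one grandparent — one path of length 4: r = (1/2)^4 = 1/16).
r to a half-sibling = 0.25 (half-sibs share one parent — one path of length 2: r = (1/2)^2 = 1/4).
r to a full niece or nephew = 1/4 (full aunt/uncle↔niece/nephew: two paths of length 3 through the shared grandparent pair: r = 2·(1/2)^3 = 1/4).
r to a grandoffspring = 1/4 (two parent–offspring links: r = (1/2)^2 = 1/4).
Summing one r·B term per recipient: 3·0.0625·0.241 + 1·0.25·0.498 + 4·0.25·0.452 + 4·0.25·0.0783 = 0.6999875.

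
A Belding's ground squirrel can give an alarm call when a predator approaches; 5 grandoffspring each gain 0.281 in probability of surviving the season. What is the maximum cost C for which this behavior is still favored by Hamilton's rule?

r to a grandoffspring = 0.25 (two parent–offspring links: r = (1/2)^2 = 1/4).
Hamilton's rule: n·r·B > C, so the trait is favored while C < n·r·B = 5·0.25·0.281 = 0.35125.

0.35125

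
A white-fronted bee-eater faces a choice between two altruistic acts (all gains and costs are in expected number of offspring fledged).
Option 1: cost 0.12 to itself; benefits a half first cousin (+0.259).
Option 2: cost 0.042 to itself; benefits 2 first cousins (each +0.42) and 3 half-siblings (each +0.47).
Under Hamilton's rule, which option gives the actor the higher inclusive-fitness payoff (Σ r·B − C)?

Option 1: r to a half first cousin = 0.0625.
Option 1: Σ r·B − C = (1·0.0625·0.259) − 0.12 = -0.1038125.
Option 2: r to a first cousin = 0.125.
Option 2: r to a half-sibling = 0.25.
Option 2: Σ r·B − C = (2·0.125·0.42 + 3·0.25·0.47) − 0.042 = 0.4155.
Option 2 has the higher net inclusive-fitness payoff.

Option 2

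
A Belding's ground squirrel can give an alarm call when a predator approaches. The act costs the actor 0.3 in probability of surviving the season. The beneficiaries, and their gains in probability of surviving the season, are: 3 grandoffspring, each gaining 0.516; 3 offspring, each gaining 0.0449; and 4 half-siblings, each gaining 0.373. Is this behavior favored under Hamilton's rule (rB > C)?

Hamilton's rule: the trait is favored when the sum of r·B over every recipient exceeds the actor's cost C.
r to a grandoffspring = 1/4 (two parent–offspring links: r = (1/2)^2 = 1/4).
r to an offspring = 0.5 (one parent–offspring link: r = (1/2)^1 = 1/2).
r to a half-sibling = 0.25 (half-sibs share one parent — one path of length 2: r = (1/2)^2 = 1/4).
Summing one r·B term per recipient: 3·0.25·0.516 + 3·0.5·0.0449 + 4·0.25·0.373 = 0.82735.
0.82735 > 0.3: the indirect benefit exceeds the cost.

Yes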